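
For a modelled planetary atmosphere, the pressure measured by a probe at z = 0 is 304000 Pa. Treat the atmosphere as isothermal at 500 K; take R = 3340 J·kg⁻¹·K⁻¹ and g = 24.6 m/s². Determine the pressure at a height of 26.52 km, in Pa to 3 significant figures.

Scale height: H = RT/g = 3340 × 500 / 24.6 = 67886 m.
Barometric formula: P = P₀ exp(−z/H).
z/H = 26520/67886 = 0.39065; exp(−0.39065) = 0.67662.
P = 304000 × 0.67662 = 205690 Pa.

P ≈ 206000 Pa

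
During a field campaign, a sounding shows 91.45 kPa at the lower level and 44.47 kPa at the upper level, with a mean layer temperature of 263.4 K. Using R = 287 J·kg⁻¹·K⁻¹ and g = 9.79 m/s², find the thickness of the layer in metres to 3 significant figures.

Δz ≈ 5570 m

Hypsometric equation: Δz = (R T̄/g) ln(P₁/P₂).
R T̄/g = 287 × 263.4 / 9.79 = 7721.7 m.
ln(91.45/44.47) = ln(2.0564) = 0.72096.
Δz = 7721.7 × 0.72096 = 5567.0 m.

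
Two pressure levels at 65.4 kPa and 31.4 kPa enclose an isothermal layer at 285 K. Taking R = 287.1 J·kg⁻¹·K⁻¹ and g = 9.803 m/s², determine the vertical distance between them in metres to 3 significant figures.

Δz ≈ 6120 m

Hypsometric equation: Δz = (R T̄/g) ln(P₁/P₂).
R T̄/g = 287.1 × 285 / 9.803 = 8346.8 m.
ln(65.4/31.4) = ln(2.0828) = 0.73371.
Δz = 8346.8 × 0.73371 = 6124.1 m.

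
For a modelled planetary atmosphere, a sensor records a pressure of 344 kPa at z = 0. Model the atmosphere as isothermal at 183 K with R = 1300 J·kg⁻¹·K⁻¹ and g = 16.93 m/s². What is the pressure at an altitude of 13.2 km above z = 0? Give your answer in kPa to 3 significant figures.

P ≈ 134 kPa

Scale height: H = RT/g = 1300 × 183 / 16.93 = 14052 m.
Barometric formula: P = P₀ exp(−z/H).
z/H = 13200/14052 = 0.93937; exp(−0.93937) = 0.39087.
P = 344 × 0.39087 = 134.46 kPa.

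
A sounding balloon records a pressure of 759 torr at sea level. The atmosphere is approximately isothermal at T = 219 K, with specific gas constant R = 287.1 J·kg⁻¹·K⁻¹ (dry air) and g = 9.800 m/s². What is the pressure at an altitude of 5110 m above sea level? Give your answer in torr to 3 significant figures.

P ≈ 342 torr

Scale height: H = RT/g = 287.1 × 219 / 9.800 = 6415.8 m.
Barometric formula: P = P₀ exp(−z/H).
z/H = 5110.0/6415.8 = 0.79647; exp(−0.79647) = 0.45092.
P = 759 × 0.45092 = 342.25 torr.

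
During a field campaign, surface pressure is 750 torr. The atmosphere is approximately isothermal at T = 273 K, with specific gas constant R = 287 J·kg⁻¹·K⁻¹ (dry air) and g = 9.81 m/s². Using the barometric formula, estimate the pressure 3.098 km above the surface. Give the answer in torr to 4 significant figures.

Scale height: H = RT/g = 287 × 273 / 9.81 = 7986.9 m.
Barometric formula: P = P₀ exp(−z/H).
z/H = 3098.0/7986.9 = 0.38789; exp(−0.38789) = 0.67849.
P = 750 × 0.67849 = 508.87 torr.

P ≈ 508.9 torr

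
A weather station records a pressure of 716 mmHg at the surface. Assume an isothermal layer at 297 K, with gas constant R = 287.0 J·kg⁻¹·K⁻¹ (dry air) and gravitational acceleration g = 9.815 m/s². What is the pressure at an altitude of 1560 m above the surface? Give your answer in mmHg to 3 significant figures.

Scale height: H = RT/g = 287.0 × 297 / 9.815 = 8684.6 m.
Barometric formula: P = P₀ exp(−z/H).
z/H = 1560.0/8684.6 = 0.17963; exp(−0.17963) = 0.83558.
P = 716 × 0.83558 = 598.28 mmHg.

P ≈ 598 mmHg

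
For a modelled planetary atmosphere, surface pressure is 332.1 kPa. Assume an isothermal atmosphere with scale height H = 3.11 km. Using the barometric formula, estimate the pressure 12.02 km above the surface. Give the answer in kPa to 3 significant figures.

Barometric formula: P = P₀ exp(−z/H).
z/H = 12020/3110.0 = 3.8650; exp(−3.8650) = 0.020963.
P = 332.1 × 0.020963 = 6.9618 kPa.

P ≈ 6.96 kPa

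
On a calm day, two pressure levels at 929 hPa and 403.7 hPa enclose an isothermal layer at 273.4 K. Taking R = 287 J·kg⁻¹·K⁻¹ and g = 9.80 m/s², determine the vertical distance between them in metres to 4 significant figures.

Hypsometric equation: Δz = (R T̄/g) ln(P₁/P₂).
R T̄/g = 287 × 273.4 / 9.80 = 8006.7 m.
ln(929/403.7) = ln(2.3012) = 0.83343.
Δz = 8006.7 × 0.83343 = 6673.0 m.

Δz ≈ 6673 m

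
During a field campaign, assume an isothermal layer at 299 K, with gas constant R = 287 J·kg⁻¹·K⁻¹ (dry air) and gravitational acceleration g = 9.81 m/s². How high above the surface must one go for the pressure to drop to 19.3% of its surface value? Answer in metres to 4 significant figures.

z ≈ 14390 m

Scale height: H = RT/g = 287 × 299 / 9.81 = 8747.5 m.
Set P/P₀ = exp(−z/H) = 0.193, so z = −H ln(0.193).
−ln(0.193) = 1.6451; z = 8747.5 × 1.6451 = 14391 m.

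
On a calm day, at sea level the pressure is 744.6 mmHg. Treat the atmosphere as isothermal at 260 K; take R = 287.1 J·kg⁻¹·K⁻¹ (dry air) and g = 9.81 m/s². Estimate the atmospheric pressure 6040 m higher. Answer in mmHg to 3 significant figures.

P ≈ 337 mmHg

Scale height: H = RT/g = 287.1 × 260 / 9.81 = 7609.2 m.
Barometric formula: P = P₀ exp(−z/H).
z/H = 6040.0/7609.2 = 0.79378; exp(−0.79378) = 0.45213.
P = 744.6 × 0.45213 = 336.66 mmHg.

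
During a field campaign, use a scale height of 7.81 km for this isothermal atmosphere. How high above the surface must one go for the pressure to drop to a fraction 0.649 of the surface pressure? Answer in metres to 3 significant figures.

Set P/P₀ = exp(−z/H) = 0.649, so z = −H ln(0.649).
−ln(0.649) = 0.43232; z = 7810.0 × 0.43232 = 3376.4 m.

z ≈ 3380 m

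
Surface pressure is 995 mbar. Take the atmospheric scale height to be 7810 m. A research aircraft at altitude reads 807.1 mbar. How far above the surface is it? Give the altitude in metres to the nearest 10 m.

Invert the barometric formula: z = H ln(P₀/P).
P₀/P = 995/807.1 = 1.2328; ln(1.2328) = 0.20929.
z = 7810.0 × 0.20929 = 1634.6 m.

z ≈ 1630 m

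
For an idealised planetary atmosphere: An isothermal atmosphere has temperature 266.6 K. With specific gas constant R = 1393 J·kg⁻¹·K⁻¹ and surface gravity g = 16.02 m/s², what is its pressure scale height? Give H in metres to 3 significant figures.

H ≈ 23200 m

The scale height of an isothermal atmosphere is H = RT/g.
H = 1393 × 266.6 / 16.02 = 371370/16.02 = 23182 m.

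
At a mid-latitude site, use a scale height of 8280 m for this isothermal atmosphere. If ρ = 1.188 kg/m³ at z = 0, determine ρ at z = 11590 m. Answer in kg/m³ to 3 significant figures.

ρ ≈ 0.293 kg/m³

In an isothermal atmosphere, density decays like pressure: ρ = ρ₀ exp(−z/H).
z/H = 11590/8280.0 = 1.3998; exp(−1.3998) = 0.24665.
ρ = 1.188 × 0.24665 = 0.29302 kg/m³.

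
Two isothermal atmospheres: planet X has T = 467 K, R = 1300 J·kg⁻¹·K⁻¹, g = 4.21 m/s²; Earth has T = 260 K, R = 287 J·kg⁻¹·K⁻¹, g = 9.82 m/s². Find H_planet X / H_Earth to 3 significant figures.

H_planet X/H_Earth ≈ 19.0

H = RT/g for each body.
H_planet X = 1300 × 467 / 4.21 = 144200 m.
H_Earth = 287 × 260 / 9.82 = 7598.8 m.
H_planet X/H_Earth = 144200/7598.8 = 18.977.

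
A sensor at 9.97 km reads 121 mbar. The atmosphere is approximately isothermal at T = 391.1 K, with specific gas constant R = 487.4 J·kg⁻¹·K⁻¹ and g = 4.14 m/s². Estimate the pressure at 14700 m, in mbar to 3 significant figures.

P ≈ 109 mbar

Scale height: H = RT/g = 487.4 × 391.1 / 4.14 = 46044 m.
Between two levels, P₂ = P₁ exp(−Δz/H) with Δz = z₂ − z₁.
Δz = 14700 − 9970.0 = 4730.0 m; Δz/H = 4730.0/46044 = 0.10273.
P₂ = 121 × exp(−0.10273) = 121 × 0.90237 = 109.19 mbar.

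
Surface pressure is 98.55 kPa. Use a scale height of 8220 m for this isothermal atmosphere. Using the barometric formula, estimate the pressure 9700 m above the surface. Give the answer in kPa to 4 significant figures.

Barometric formula: P = P₀ exp(−z/H).
z/H = 9700.0/8220.0 = 1.1800; exp(−1.1800) = 0.30728.
P = 98.55 × 0.30728 = 30.282 kPa.

P ≈ 30.28 kPa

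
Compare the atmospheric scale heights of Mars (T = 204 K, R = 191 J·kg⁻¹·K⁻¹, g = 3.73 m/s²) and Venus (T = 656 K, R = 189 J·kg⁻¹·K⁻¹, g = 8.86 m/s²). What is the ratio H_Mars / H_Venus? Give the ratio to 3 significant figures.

H_Mars/H_Venus ≈ 0.746

H = RT/g for each body.
H_Mars = 191 × 204 / 3.73 = 10446 m.
H_Venus = 189 × 656 / 8.86 = 13994 m.
H_Mars/H_Venus = 10446/13994 = 0.74646.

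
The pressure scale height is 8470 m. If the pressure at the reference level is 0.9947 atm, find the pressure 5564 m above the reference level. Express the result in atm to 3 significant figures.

P ≈ 0.516 atm

Barometric formula: P = P₀ exp(−z/H).
z/H = 5564.0/8470.0 = 0.65691; exp(−0.65691) = 0.51845.
P = 0.9947 × 0.51845 = 0.51570 atm.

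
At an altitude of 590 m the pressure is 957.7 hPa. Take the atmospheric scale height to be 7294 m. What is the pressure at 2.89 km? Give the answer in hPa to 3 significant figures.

P ≈ 699 hPa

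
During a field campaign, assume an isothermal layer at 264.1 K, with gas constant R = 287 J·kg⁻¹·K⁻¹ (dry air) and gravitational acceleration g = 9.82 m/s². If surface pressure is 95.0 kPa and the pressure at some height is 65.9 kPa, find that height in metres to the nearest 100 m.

z ≈ 2800 m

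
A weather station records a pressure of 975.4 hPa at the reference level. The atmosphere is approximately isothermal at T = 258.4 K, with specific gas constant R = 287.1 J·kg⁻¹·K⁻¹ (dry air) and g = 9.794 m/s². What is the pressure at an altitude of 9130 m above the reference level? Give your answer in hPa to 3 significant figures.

P ≈ 292 hPa

Scale height: H = RT/g = 287.1 × 258.4 / 9.794 = 7574.7 m.
Barometric formula: P = P₀ exp(−z/H).
z/H = 9130.0/7574.7 = 1.2053; exp(−1.2053) = 0.29960.
P = 975.4 × 0.29960 = 292.23 hPa.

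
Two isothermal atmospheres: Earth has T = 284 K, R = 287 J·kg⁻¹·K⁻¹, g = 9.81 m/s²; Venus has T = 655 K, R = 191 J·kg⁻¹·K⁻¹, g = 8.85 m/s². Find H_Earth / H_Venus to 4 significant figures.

H_Earth/H_Venus ≈ 0.5878

H = RT/g for each body.
H_Earth = 287 × 284 / 9.81 = 8308.7 m.
H_Venus = 191 × 655 / 8.85 = 14136 m.
H_Earth/H_Venus = 8308.7/14136 = 0.58777.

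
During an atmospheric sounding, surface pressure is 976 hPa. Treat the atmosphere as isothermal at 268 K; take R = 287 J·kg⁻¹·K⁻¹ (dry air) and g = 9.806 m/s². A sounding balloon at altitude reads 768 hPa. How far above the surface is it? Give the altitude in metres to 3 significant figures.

Scale height: H = RT/g = 287 × 268 / 9.806 = 7843.8 m.
Invert the barometric formula: z = H ln(P₀/P).
P₀/P = 976/768 = 1.2708; ln(1.2708) = 0.23965.
z = 7843.8 × 0.23965 = 1879.8 m.

z ≈ 1880 m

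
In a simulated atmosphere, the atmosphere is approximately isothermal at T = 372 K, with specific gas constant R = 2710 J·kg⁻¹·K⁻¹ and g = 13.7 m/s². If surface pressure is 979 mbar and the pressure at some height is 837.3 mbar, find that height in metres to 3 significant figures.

z ≈ 11500 m

Scale height: H = RT/g = 2710 × 372 / 13.7 = 73585 m.
Invert the barometric formula: z = H ln(P₀/P).
P₀/P = 979/837.3 = 1.1692; ln(1.1692) = 0.15632.
z = 73585 × 0.15632 = 11503 m.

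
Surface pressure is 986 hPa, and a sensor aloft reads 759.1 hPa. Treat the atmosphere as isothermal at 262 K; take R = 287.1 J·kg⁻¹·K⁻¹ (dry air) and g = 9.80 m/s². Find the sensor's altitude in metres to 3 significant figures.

Scale height: H = RT/g = 287.1 × 262 / 9.80 = 7675.5 m.
Invert the barometric formula: z = H ln(P₀/P).
P₀/P = 986/759.1 = 1.2989; ln(1.2989) = 0.26152.
z = 7675.5 × 0.26152 = 2007.3 m.

z ≈ 2010 m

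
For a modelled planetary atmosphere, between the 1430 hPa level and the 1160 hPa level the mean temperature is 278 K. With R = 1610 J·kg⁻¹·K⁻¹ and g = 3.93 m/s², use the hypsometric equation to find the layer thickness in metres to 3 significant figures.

Hypsometric equation: Δz = (R T̄/g) ln(P₁/P₂).
R T̄/g = 1610 × 278 / 3.93 = 113890 m.
ln(1430/1160) = ln(1.2328) = 0.20929.
Δz = 113890 × 0.20929 = 23836 m.

Δz ≈ 23800 m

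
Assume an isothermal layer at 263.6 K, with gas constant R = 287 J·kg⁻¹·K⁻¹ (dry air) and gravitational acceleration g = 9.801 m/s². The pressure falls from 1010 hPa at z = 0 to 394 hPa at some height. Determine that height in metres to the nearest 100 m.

Scale height: H = RT/g = 287 × 263.6 / 9.801 = 7718.9 m.
Invert the barometric formula: z = H ln(P₀/P).
P₀/P = 1010/394 = 2.5635; ln(2.5635) = 0.94137.
z = 7718.9 × 0.94137 = 7266.3 m.

z ≈ 7300 m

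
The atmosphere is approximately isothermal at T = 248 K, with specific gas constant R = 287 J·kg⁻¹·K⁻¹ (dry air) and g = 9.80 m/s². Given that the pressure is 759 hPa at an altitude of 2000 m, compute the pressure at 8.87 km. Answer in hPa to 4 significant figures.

Scale height: H = RT/g = 287 × 248 / 9.80 = 7262.9 m.
Between two levels, P₂ = P₁ exp(−Δz/H) with Δz = z₂ − z₁.
Δz = 8870.0 − 2000.0 = 6870.0 m; Δz/H = 6870.0/7262.9 = 0.94590.
P₂ = 759 × exp(−0.94590) = 759 × 0.38833 = 294.74 hPa.

P ≈ 294.7 hPa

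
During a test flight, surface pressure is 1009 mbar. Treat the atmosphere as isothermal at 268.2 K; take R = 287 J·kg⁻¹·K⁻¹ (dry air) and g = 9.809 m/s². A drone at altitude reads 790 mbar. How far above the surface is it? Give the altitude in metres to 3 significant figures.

Scale height: H = RT/g = 287 × 268.2 / 9.809 = 7847.2 m.
Invert the barometric formula: z = H ln(P₀/P).
P₀/P = 1009/790 = 1.2772; ln(1.2772) = 0.24467.
z = 7847.2 × 0.24467 = 1920.0 m.

z ≈ 1920 m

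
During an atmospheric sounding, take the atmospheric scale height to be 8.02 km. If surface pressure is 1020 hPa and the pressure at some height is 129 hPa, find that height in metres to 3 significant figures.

Invert the barometric formula: z = H ln(P₀/P).
P₀/P = 1020/129 = 7.9070; ln(7.9070) = 2.0677.
z = 8020.0 × 2.0677 = 16583 m.

z ≈ 16600 m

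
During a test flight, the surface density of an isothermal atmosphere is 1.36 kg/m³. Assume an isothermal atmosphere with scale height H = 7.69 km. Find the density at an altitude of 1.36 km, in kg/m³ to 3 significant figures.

ρ ≈ 1.14 kg/m³

In an isothermal atmosphere, density decays like pressure: ρ = ρ₀ exp(−z/H).
z/H = 1360.0/7690.0 = 0.17685; exp(−0.17685) = 0.83791.
ρ = 1.36 × 0.83791 = 1.1396 kg/m³.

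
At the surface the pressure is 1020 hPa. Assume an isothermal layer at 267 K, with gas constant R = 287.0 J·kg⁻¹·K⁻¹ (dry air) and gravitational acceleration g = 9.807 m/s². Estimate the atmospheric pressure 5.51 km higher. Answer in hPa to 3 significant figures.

P ≈ 504 hPa

Scale height: H = RT/g = 287.0 × 267 / 9.807 = 7813.7 m.
Barometric formula: P = P₀ exp(−z/H).
z/H = 5510.0/7813.7 = 0.70517; exp(−0.70517) = 0.49402.
P = 1020 × 0.49402 = 503.90 hPa.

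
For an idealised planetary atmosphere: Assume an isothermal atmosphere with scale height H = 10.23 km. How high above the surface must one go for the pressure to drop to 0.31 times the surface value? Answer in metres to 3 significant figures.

z ≈ 12000 m

Set P/P₀ = exp(−z/H) = 0.31, so z = −H ln(0.31).
−ln(0.31) = 1.1712; z = 10230 × 1.1712 = 11981 m.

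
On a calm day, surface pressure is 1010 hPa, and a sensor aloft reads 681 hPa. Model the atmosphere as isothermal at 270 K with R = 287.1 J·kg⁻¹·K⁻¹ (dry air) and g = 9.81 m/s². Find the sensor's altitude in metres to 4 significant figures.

Scale height: H = RT/g = 287.1 × 270 / 9.81 = 7901.8 m.
Invert the barometric formula: z = H ln(P₀/P).
P₀/P = 1010/681 = 1.4831; ln(1.4831) = 0.39413.
z = 7901.8 × 0.39413 = 3114.3 m.

z ≈ 3114 m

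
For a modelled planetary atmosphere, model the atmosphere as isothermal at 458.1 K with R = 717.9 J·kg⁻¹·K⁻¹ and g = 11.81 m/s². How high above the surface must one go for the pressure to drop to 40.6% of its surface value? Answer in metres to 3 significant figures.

Scale height: H = RT/g = 717.9 × 458.1 / 11.81 = 27847 m.
Set P/P₀ = exp(−z/H) = 0.406, so z = −H ln(0.406).
−ln(0.406) = 0.90140; z = 27847 × 0.90140 = 25101 m.

z ≈ 25100 m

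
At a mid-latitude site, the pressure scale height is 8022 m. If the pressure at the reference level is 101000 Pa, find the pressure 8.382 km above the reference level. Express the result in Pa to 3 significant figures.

P ≈ 35500 Pa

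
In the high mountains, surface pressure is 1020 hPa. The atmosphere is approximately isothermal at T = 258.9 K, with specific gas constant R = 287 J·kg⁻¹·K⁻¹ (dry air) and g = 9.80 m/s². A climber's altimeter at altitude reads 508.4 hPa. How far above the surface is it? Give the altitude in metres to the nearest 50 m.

z ≈ 5300 m

Scale height: H = RT/g = 287 × 258.9 / 9.80 = 7582.1 m.
Invert the barometric formula: z = H ln(P₀/P).
P₀/P = 1020/508.4 = 2.0063; ln(2.0063) = 0.69629.
z = 7582.1 × 0.69629 = 5279.3 m.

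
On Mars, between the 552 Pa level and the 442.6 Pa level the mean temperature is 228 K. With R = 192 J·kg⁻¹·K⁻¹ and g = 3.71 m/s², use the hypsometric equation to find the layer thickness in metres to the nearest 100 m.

Hypsometric equation: Δz = (R T̄/g) ln(P₁/P₂).
R T̄/g = 192 × 228 / 3.71 = 11799 m.
ln(552/442.6) = ln(1.2472) = 0.22090.
Δz = 11799 × 0.22090 = 2606.4 m.

Δz ≈ 2600 m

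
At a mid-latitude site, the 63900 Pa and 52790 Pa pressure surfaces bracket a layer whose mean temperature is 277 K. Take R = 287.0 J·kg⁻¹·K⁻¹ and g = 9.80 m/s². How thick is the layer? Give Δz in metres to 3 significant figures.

Δz ≈ 1550 m

Hypsometric equation: Δz = (R T̄/g) ln(P₁/P₂).
R T̄/g = 287.0 × 277 / 9.80 = 8112.1 m.
ln(63900/52790) = ln(1.2105) = 0.19103.
Δz = 8112.1 × 0.19103 = 1549.7 m.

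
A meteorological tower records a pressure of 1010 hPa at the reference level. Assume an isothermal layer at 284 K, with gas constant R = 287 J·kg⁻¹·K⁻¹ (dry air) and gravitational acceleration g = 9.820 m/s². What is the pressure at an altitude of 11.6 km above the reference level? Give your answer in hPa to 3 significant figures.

P ≈ 250 hPa

Scale height: H = RT/g = 287 × 284 / 9.820 = 8300.2 m.
Barometric formula: P = P₀ exp(−z/H).
z/H = 11600/8300.2 = 1.3976; exp(−1.3976) = 0.24719.
P = 1010 × 0.24719 = 249.66 hPa.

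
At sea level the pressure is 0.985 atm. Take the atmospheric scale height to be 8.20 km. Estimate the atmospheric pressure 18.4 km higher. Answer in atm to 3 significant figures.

Barometric formula: P = P₀ exp(−z/H).
z/H = 18400/8200.0 = 2.2439; exp(−2.2439) = 0.10604.
P = 0.985 × 0.10604 = 0.10445 atm.

P ≈ 0.104 atm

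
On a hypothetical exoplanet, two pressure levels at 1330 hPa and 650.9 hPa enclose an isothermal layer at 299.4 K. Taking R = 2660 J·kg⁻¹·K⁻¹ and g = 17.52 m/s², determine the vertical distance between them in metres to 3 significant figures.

Hypsometric equation: Δz = (R T̄/g) ln(P₁/P₂).
R T̄/g = 2660 × 299.4 / 17.52 = 45457 m.
ln(1330/650.9) = ln(2.0433) = 0.71457.
Δz = 45457 × 0.71457 = 32482 m.

Δz ≈ 32500 m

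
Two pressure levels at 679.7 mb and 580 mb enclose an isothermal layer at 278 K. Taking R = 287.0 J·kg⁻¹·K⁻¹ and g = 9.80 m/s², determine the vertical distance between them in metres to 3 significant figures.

Hypsometric equation: Δz = (R T̄/g) ln(P₁/P₂).
R T̄/g = 287.0 × 278 / 9.80 = 8141.4 m.
ln(679.7/580) = ln(1.1719) = 0.15863.
Δz = 8141.4 × 0.15863 = 1291.5 m.

Δz ≈ 1290 m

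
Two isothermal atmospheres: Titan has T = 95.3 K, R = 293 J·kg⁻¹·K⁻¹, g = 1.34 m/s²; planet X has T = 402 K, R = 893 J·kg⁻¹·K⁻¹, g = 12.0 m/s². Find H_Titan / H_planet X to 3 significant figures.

H = RT/g for each body.
H_Titan = 293 × 95.3 / 1.34 = 20838 m.
H_planet X = 893 × 402 / 12.0 = 29916 m.
H_Titan/H_planet X = 20838/29916 = 0.69655.

H_Titan/H_planet X ≈ 0.697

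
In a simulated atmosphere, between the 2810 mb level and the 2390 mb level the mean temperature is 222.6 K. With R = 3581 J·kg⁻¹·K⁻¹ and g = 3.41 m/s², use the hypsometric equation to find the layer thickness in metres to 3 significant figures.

Δz ≈ 37800 m

Hypsometric equation: Δz = (R T̄/g) ln(P₁/P₂).
R T̄/g = 3581 × 222.6 / 3.41 = 233760 m.
ln(2810/2390) = ln(1.1757) = 0.16186.
Δz = 233760 × 0.16186 = 37836 m.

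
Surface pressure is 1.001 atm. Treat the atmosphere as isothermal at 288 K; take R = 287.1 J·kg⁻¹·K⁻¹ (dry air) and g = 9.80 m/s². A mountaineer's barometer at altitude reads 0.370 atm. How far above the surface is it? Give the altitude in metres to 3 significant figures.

z ≈ 8400 m

Scale height: H = RT/g = 287.1 × 288 / 9.80 = 8437.2 m.
Invert the barometric formula: z = H ln(P₀/P).
P₀/P = 1.001/0.370 = 2.7054; ln(2.7054) = 0.99525.
z = 8437.2 × 0.99525 = 8397.1 m.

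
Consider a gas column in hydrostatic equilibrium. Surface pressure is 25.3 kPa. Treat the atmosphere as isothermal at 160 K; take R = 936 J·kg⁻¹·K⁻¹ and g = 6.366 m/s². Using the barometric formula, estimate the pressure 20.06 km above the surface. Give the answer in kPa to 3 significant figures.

Scale height: H = RT/g = 936 × 160 / 6.366 = 23525 m.
Barometric formula: P = P₀ exp(−z/H).
z/H = 20060/23525 = 0.85271; exp(−0.85271) = 0.42626.
P = 25.3 × 0.42626 = 10.784 kPa.

P ≈ 10.8 kPa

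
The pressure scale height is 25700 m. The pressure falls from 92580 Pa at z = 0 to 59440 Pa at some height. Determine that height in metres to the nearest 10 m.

z ≈ 11390 m

Invert the barometric formula: z = H ln(P₀/P).
P₀/P = 92580/59440 = 1.5575; ln(1.5575) = 0.44308.
z = 25700 × 0.44308 = 11387 m.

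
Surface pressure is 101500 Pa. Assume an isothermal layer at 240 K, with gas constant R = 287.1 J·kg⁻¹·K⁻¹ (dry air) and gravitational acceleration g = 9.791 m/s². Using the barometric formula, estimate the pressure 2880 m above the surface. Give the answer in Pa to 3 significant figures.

P ≈ 67400 Pa

Scale height: H = RT/g = 287.1 × 240 / 9.791 = 7037.5 m.
Barometric formula: P = P₀ exp(−z/H).
z/H = 2880.0/7037.5 = 0.40924; exp(−0.40924) = 0.66415.
P = 101500 × 0.66415 = 67411 Pa.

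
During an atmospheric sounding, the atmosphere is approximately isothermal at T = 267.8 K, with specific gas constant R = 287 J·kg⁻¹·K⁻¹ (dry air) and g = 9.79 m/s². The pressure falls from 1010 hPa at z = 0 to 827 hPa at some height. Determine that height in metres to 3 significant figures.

Scale height: H = RT/g = 287 × 267.8 / 9.79 = 7850.7 m.
Invert the barometric formula: z = H ln(P₀/P).
P₀/P = 1010/827 = 1.2213; ln(1.2213) = 0.19992.
z = 7850.7 × 0.19992 = 1569.5 m.

z ≈ 1570 m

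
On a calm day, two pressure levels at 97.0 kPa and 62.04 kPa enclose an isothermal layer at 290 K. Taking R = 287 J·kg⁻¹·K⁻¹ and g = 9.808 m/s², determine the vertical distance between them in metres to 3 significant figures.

Hypsometric equation: Δz = (R T̄/g) ln(P₁/P₂).
R T̄/g = 287 × 290 / 9.808 = 8485.9 m.
ln(97.0/62.04) = ln(1.5635) = 0.44693.
Δz = 8485.9 × 0.44693 = 3792.6 m.

Δz ≈ 3790 m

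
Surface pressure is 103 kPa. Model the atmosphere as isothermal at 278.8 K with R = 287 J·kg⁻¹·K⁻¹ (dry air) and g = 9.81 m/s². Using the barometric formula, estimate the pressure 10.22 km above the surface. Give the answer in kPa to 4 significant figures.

P ≈ 29.42 kPa

Scale height: H = RT/g = 287 × 278.8 / 9.81 = 8156.5 m.
Barometric formula: P = P₀ exp(−z/H).
z/H = 10220/8156.5 = 1.2530; exp(−1.2530) = 0.28565.
P = 103 × 0.28565 = 29.422 kPa.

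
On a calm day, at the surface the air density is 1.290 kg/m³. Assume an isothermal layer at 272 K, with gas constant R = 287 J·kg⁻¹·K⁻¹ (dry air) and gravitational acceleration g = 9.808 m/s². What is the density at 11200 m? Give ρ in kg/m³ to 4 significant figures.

Scale height: H = RT/g = 287 × 272 / 9.808 = 7959.2 m.
In an isothermal atmosphere, density decays like pressure: ρ = ρ₀ exp(−z/H).
z/H = 11200/7959.2 = 1.4072; exp(−1.4072) = 0.24483.
ρ = 1.290 × 0.24483 = 0.31583 kg/m³.

ρ ≈ 0.3158 kg/m³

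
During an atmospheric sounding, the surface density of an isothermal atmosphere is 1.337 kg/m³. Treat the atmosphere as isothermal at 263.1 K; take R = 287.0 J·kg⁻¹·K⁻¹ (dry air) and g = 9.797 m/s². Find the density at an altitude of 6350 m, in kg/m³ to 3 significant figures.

Scale height: H = RT/g = 287.0 × 263.1 / 9.797 = 7707.4 m.
In an isothermal atmosphere, density decays like pressure: ρ = ρ₀ exp(−z/H).
z/H = 6350.0/7707.4 = 0.82388; exp(−0.82388) = 0.43873.
ρ = 1.337 × 0.43873 = 0.58658 kg/m³.

ρ ≈ 0.587 kg/m³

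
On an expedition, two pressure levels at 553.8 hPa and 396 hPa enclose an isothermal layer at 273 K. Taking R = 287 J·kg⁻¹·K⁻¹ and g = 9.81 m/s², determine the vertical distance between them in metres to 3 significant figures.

Hypsometric equation: Δz = (R T̄/g) ln(P₁/P₂).
R T̄/g = 287 × 273 / 9.81 = 7986.9 m.
ln(553.8/396) = ln(1.3985) = 0.33540.
Δz = 7986.9 × 0.33540 = 2678.8 m.

Δz ≈ 2680 m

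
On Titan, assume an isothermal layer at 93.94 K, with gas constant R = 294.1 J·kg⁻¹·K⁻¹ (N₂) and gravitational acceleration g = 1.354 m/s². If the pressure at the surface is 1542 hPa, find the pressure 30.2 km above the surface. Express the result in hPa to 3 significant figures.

P ≈ 351 hPa

Scale height: H = RT/g = 294.1 × 93.94 / 1.354 = 20405 m.
Barometric formula: P = P₀ exp(−z/H).
z/H = 30200/20405 = 1.4800; exp(−1.4800) = 0.22764.
P = 1542 × 0.22764 = 351.02 hPa.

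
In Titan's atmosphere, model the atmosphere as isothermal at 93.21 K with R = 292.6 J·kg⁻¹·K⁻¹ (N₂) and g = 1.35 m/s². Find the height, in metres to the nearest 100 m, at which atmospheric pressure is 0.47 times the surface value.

z ≈ 15300 m

Scale height: H = RT/g = 292.6 × 93.21 / 1.35 = 20202 m.
Set P/P₀ = exp(−z/H) = 0.47, so z = −H ln(0.47).
−ln(0.47) = 0.75502; z = 20202 × 0.75502 = 15253 m.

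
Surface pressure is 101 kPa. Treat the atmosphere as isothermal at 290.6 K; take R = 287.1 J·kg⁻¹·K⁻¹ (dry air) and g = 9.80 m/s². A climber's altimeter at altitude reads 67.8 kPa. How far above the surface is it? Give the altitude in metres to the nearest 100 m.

Scale height: H = RT/g = 287.1 × 290.6 / 9.80 = 8513.4 m.
Invert the barometric formula: z = H ln(P₀/P).
P₀/P = 101/67.8 = 1.4897; ln(1.4897) = 0.39857.
z = 8513.4 × 0.39857 = 3393.2 m.

z ≈ 3400 m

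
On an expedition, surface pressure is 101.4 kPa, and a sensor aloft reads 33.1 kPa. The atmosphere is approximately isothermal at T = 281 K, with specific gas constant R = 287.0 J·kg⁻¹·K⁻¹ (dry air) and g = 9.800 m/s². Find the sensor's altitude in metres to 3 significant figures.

z ≈ 9210 m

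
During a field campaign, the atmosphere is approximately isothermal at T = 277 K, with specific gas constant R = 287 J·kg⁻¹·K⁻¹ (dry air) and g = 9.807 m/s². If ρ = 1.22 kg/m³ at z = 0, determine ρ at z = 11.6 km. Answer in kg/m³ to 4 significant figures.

ρ ≈ 0.2917 kg/m³

Scale height: H = RT/g = 287 × 277 / 9.807 = 8106.4 m.
In an isothermal atmosphere, density decays like pressure: ρ = ρ₀ exp(−z/H).
z/H = 11600/8106.4 = 1.4310; exp(−1.4310) = 0.23907.
ρ = 1.22 × 0.23907 = 0.29167 kg/m³.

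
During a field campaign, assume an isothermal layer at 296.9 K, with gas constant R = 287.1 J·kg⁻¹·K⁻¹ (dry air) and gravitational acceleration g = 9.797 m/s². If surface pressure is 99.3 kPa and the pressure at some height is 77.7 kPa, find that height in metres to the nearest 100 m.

Scale height: H = RT/g = 287.1 × 296.9 / 9.797 = 8700.6 m.
Invert the barometric formula: z = H ln(P₀/P).
P₀/P = 99.3/77.7 = 1.2780; ln(1.2780) = 0.24530.
z = 8700.6 × 0.24530 = 2134.3 m.

z ≈ 2100 m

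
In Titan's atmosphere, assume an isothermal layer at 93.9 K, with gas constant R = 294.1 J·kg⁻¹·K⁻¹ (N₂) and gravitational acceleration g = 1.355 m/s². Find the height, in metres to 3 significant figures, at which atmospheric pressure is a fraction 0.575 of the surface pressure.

Scale height: H = RT/g = 294.1 × 93.9 / 1.355 = 20381 m.
Set P/P₀ = exp(−z/H) = 0.575, so z = −H ln(0.575).
−ln(0.575) = 0.55339; z = 20381 × 0.55339 = 11279 m.

z ≈ 11300 m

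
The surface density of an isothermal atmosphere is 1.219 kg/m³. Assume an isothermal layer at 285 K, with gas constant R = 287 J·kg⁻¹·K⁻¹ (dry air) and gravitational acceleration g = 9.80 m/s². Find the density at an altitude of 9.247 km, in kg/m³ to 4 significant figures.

ρ ≈ 0.4026 kg/m³

Scale height: H = RT/g = 287 × 285 / 9.80 = 8346.4 m.
In an isothermal atmosphere, density decays like pressure: ρ = ρ₀ exp(−z/H).
z/H = 9247.0/8346.4 = 1.1079; exp(−1.1079) = 0.33025.
ρ = 1.219 × 0.33025 = 0.40257 kg/m³.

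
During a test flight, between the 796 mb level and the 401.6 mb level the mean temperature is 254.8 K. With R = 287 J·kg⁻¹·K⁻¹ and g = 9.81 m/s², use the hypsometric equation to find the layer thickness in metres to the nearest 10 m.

Hypsometric equation: Δz = (R T̄/g) ln(P₁/P₂).
R T̄/g = 287 × 254.8 / 9.81 = 7454.4 m.
ln(796/401.6) = ln(1.9821) = 0.68416.
Δz = 7454.4 × 0.68416 = 5100.0 m.

Δz ≈ 5100 m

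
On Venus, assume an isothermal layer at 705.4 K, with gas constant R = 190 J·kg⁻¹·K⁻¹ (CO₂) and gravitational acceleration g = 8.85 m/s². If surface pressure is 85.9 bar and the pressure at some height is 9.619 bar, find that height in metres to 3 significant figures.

Scale height: H = RT/g = 190 × 705.4 / 8.85 = 15144 m.
Invert the barometric formula: z = H ln(P₀/P).
P₀/P = 85.9/9.619 = 8.9302; ln(8.9302) = 2.1894.
z = 15144 × 2.1894 = 33156 m.

z ≈ 33200 m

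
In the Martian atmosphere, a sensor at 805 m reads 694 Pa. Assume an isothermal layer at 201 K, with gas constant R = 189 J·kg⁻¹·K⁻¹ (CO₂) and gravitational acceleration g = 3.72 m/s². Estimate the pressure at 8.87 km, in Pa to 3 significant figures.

P ≈ 315 Pa

Scale height: H = RT/g = 189 × 201 / 3.72 = 10212 m.
Between two levels, P₂ = P₁ exp(−Δz/H) with Δz = z₂ − z₁.
Δz = 8870.0 − 805.00 = 8065.0 m; Δz/H = 8065.0/10212 = 0.78976.
P₂ = 694 × exp(−0.78976) = 694 × 0.45395 = 315.04 Pa.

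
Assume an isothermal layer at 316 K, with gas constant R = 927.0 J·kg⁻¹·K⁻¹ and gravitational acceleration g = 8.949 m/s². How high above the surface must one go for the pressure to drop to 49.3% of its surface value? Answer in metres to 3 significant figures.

z ≈ 23200 m

Scale height: H = RT/g = 927.0 × 316 / 8.949 = 32733 m.
Set P/P₀ = exp(−z/H) = 0.493, so z = −H ln(0.493).
−ln(0.493) = 0.70725; z = 32733 × 0.70725 = 23150 m.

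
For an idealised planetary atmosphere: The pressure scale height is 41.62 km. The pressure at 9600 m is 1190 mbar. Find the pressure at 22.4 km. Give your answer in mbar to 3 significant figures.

P ≈ 875 mbar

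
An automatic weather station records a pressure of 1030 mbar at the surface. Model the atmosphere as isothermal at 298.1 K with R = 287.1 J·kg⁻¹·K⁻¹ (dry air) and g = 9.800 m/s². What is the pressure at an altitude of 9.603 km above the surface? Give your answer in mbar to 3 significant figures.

Scale height: H = RT/g = 287.1 × 298.1 / 9.800 = 8733.1 m.
Barometric formula: P = P₀ exp(−z/H).
z/H = 9603.0/8733.1 = 1.0996; exp(−1.0996) = 0.33300.
P = 1030 × 0.33300 = 342.99 mbar.

P ≈ 343 mbar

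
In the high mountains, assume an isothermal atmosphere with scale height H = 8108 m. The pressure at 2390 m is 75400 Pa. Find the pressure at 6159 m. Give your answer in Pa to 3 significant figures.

P ≈ 47400 Pa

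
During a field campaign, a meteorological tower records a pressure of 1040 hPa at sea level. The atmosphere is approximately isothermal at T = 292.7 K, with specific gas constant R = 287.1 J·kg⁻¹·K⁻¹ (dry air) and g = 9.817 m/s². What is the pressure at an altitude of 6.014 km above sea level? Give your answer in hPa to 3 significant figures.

Scale height: H = RT/g = 287.1 × 292.7 / 9.817 = 8560.1 m.
Barometric formula: P = P₀ exp(−z/H).
z/H = 6014.0/8560.1 = 0.70256; exp(−0.70256) = 0.49532.
P = 1040 × 0.49532 = 515.13 hPa.

P ≈ 515 hPa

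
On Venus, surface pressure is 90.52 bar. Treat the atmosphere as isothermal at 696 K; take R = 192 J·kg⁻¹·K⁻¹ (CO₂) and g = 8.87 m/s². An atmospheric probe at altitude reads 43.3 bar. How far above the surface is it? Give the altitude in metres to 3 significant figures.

Scale height: H = RT/g = 192 × 696 / 8.87 = 15066 m.
Invert the barometric formula: z = H ln(P₀/P).
P₀/P = 90.52/43.3 = 2.0905; ln(2.0905) = 0.73740.
z = 15066 × 0.73740 = 11110 m.

z ≈ 11100 m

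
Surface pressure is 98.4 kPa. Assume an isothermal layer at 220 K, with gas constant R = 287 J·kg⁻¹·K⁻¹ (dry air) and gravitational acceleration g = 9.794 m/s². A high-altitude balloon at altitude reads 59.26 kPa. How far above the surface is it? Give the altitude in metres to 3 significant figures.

Scale height: H = RT/g = 287 × 220 / 9.794 = 6446.8 m.
Invert the barometric formula: z = H ln(P₀/P).
P₀/P = 98.4/59.26 = 1.6605; ln(1.6605) = 0.50712.
z = 6446.8 × 0.50712 = 3269.3 m.

z ≈ 3270 m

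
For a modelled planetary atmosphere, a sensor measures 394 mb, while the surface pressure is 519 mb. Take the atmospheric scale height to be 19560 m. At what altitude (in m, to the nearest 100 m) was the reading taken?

z ≈ 5400 m

Invert the barometric formula: z = H ln(P₀/P).
P₀/P = 519/394 = 1.3173; ln(1.3173) = 0.27558.
z = 19560 × 0.27558 = 5390.3 m.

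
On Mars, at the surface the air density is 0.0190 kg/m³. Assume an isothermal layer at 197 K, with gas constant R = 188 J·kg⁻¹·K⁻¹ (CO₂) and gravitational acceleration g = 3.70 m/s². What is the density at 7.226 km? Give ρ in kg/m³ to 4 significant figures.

ρ ≈ 0.009231 kg/m³

Scale height: H = RT/g = 188 × 197 / 3.70 = 10010 m.
In an isothermal atmosphere, density decays like pressure: ρ = ρ₀ exp(−z/H).
z/H = 7226.0/10010 = 0.72188; exp(−0.72188) = 0.48584.
ρ = 0.0190 × 0.48584 = 0.0092310 kg/m³.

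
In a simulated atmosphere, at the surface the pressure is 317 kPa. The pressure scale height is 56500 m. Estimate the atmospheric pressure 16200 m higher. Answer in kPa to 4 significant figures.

P ≈ 238.0 kPa

Barometric formula: P = P₀ exp(−z/H).
z/H = 16200/56500 = 0.28673; exp(−0.28673) = 0.75071.
P = 317 × 0.75071 = 237.98 kPa.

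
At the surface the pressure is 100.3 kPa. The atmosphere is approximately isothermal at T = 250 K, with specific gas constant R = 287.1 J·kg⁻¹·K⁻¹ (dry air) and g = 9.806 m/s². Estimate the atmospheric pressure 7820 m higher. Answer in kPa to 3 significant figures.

P ≈ 34.5 kPa

Scale height: H = RT/g = 287.1 × 250 / 9.806 = 7319.5 m.
Barometric formula: P = P₀ exp(−z/H).
z/H = 7820.0/7319.5 = 1.0684; exp(−1.0684) = 0.34356.
P = 100.3 × 0.34356 = 34.459 kPa.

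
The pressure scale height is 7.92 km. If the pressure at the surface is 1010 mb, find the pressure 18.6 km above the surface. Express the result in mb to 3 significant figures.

P ≈ 96.5 mb

Barometric formula: P = P₀ exp(−z/H).
z/H = 18600/7920.0 = 2.3485; exp(−2.3485) = 0.095512.
P = 1010 × 0.095512 = 96.467 mb.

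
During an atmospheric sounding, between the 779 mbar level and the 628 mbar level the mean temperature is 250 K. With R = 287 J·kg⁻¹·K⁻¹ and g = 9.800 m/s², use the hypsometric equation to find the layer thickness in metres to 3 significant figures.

Δz ≈ 1580 m

Hypsometric equation: Δz = (R T̄/g) ln(P₁/P₂).
R T̄/g = 287 × 250 / 9.800 = 7321.4 m.
ln(779/628) = ln(1.2404) = 0.21543.
Δz = 7321.4 × 0.21543 = 1577.2 m.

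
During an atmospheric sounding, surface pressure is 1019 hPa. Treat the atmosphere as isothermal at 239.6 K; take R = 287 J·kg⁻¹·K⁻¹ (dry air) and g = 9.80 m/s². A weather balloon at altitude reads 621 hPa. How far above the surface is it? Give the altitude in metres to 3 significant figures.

z ≈ 3480 m

Scale height: H = RT/g = 287 × 239.6 / 9.80 = 7016.9 m.
Invert the barometric formula: z = H ln(P₀/P).
P₀/P = 1019/621 = 1.6409; ln(1.6409) = 0.49524.
z = 7016.9 × 0.49524 = 3475.0 m.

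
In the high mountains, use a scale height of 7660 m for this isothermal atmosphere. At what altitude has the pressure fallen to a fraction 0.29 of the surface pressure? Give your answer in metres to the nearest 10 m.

Set P/P₀ = exp(−z/H) = 0.29, so z = −H ln(0.29).
−ln(0.29) = 1.2379; z = 7660.0 × 1.2379 = 9482.3 m.

z ≈ 9480 m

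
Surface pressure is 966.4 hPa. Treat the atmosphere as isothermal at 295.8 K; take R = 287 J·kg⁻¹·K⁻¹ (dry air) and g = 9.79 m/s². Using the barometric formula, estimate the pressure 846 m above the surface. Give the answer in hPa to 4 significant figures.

Scale height: H = RT/g = 287 × 295.8 / 9.79 = 8671.6 m.
Barometric formula: P = P₀ exp(−z/H).
z/H = 846.00/8671.6 = 0.097560; exp(−0.097560) = 0.90705.
P = 966.4 × 0.90705 = 876.57 hPa.

P ≈ 876.6 hPa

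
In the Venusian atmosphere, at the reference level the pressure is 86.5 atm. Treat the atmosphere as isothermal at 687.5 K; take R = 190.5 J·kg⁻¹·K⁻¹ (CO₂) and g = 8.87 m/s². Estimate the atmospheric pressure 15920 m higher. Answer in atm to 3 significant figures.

P ≈ 29.4 atm

Scale height: H = RT/g = 190.5 × 687.5 / 8.87 = 14765 m.
Barometric formula: P = P₀ exp(−z/H).
z/H = 15920/14765 = 1.0782; exp(−1.0782) = 0.34021.
P = 86.5 × 0.34021 = 29.428 atm.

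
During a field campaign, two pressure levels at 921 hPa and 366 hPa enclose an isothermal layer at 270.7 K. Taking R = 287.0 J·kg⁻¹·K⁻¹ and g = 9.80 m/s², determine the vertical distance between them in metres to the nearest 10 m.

Hypsometric equation: Δz = (R T̄/g) ln(P₁/P₂).
R T̄/g = 287.0 × 270.7 / 9.80 = 7927.6 m.
ln(921/366) = ln(2.5164) = 0.92283.
Δz = 7927.6 × 0.92283 = 7315.8 m.

Δz ≈ 7320 m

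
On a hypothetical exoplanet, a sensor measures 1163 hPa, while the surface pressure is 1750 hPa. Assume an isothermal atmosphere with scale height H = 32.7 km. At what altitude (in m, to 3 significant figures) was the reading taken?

Invert the barometric formula: z = H ln(P₀/P).
P₀/P = 1750/1163 = 1.5047; ln(1.5047) = 0.40859.
z = 32700 × 0.40859 = 13361 m.

z ≈ 13400 m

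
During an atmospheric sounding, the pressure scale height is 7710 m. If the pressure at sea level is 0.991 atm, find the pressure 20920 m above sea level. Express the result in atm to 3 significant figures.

Barometric formula: P = P₀ exp(−z/H).
z/H = 20920/7710.0 = 2.7134; exp(−2.7134) = 0.066311.
P = 0.991 × 0.066311 = 0.065714 atm.

P ≈ 0.0657 atm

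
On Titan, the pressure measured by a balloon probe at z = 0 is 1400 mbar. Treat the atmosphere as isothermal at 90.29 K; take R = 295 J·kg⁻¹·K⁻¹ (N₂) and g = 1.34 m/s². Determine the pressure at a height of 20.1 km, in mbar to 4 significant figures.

Scale height: H = RT/g = 295 × 90.29 / 1.34 = 19877 m.
Barometric formula: P = P₀ exp(−z/H).
z/H = 20100/19877 = 1.0112; exp(−1.0112) = 0.36378.
P = 1400 × 0.36378 = 509.29 mbar.

P ≈ 509.3 mbar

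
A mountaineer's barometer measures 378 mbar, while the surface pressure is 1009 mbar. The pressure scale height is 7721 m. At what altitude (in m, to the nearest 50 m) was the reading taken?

z ≈ 7600 m

Invert the barometric formula: z = H ln(P₀/P).
P₀/P = 1009/378 = 2.6693; ln(2.6693) = 0.98182.
z = 7721.0 × 0.98182 = 7580.6 m.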